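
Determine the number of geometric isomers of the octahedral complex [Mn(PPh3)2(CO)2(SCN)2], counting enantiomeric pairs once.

5

The six octahedral sites form three mutually perpendicular trans pairs.
The distinct arrangements are (5 in all): PPh3 trans, CO trans, SCN trans; PPh3 cis, CO trans, SCN cis; PPh3 cis, CO cis, SCN trans; PPh3 cis, CO cis, SCN cis (chiral); PPh3 trans, CO cis, SCN cis.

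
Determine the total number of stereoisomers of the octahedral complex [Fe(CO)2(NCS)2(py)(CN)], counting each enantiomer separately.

In an octahedral complex each vertex has one trans partner and four cis neighbours.
There are 6 geometric isomers: CO cis, NCS cis (3 arrangements, 2 chiral); CO cis, NCS trans; CO trans, NCS cis; CO trans, NCS trans.
Of these, 2 lack any improper symmetry element and so occur as enantiomeric pairs, giving 6 + 2 = 8 stereoisomers in total.

8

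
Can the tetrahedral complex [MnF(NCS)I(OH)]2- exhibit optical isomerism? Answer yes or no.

All four vertices of a tetrahedron are equivalent and mutually adjacent, so cis/trans isomerism cannot arise.
Only one geometric arrangement is possible; it has no improper symmetry element, so it exists as a pair of enantiomers (2 stereoisomers).

yes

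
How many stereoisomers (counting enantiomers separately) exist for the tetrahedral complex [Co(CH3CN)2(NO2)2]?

In a tetrahedral complex all four positions are equivalent and every pair of ligands is adjacent — there is no cis/trans distinction.
Only one geometric arrangement is possible.

1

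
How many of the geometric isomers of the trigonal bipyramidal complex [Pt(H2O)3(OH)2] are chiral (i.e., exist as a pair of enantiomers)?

The distinct arrangements are (3 in all): OH both equatorial; OH one axial, one equatorial; OH both axial.
Each arrangement has an internal mirror plane or centre of symmetry, so none is chiral.

0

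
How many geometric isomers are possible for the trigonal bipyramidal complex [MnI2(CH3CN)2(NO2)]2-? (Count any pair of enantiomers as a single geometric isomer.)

A trigonal bipyramid has two axial and three equatorial sites, which are chemically inequivalent.
Placing the ligands in turn and identifying arrangements related by rotation or reflection leaves 5 distinct geometric isomers.

5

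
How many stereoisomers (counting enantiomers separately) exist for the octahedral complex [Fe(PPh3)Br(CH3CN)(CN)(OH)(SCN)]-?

30

Exhaustive case analysis gives 15 geometric isomers.
Of these, 15 lack any improper symmetry element and so occur as enantiomeric pairs, giving 15 + 15 = 30 stereoisomers in total.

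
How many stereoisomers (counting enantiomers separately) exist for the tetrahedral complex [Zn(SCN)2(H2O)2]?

1

In a tetrahedral complex all four positions are equivalent and every pair of ligands is adjacent — there is no cis/trans distinction.
Only one geometric arrangement is possible.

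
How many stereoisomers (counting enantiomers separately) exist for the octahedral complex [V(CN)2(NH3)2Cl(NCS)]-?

The six octahedral sites form three mutually perpendicular trans pairs.
Working through the distinct placements yields 6 geometric isomers: CN trans, NH3 trans; CN trans, NH3 cis; CN cis, NH3 trans; CN cis, NH3 cis (3 arrangements, 2 chiral).
Of these, 2 lack any improper symmetry element and so occur as enantiomeric pairs, giving 6 + 2 = 8 stereoisomers in total.

8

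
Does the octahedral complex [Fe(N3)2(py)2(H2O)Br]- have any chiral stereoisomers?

An octahedron has six vertices in three trans pairs; every non-trans pair is cis.
Working through the distinct placements yields 6 geometric isomers: N3 trans, py trans; N3 cis, py cis (3 arrangements, 2 chiral); N3 cis, py trans; N3 trans, py cis.
Of these, 2 lack any improper symmetry element and so occur as enantiomeric pairs, giving 6 + 2 = 8 stereoisomers in total.

yes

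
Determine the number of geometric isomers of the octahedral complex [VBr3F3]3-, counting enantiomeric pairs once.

2

There are 2 geometric isomers: Br mer; Br fac.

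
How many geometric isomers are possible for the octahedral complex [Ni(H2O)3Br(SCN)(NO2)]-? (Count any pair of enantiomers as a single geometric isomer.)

4

There are 4 geometric isomers: H2O mer (3 arrangements); H2O fac (chiral).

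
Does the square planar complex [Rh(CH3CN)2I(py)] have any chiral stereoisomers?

no

A square has two trans pairs of vertices; adjacent vertices are cis.
The distinct arrangements are (2 in all): CH3CN cis; CH3CN trans.
Each arrangement has an internal mirror plane or centre of symmetry, so none is chiral.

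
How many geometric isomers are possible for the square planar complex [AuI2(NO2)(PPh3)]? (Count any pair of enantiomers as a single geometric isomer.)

In a square planar complex each vertex has one trans partner and two cis neighbours.
There are 2 geometric isomers: I cis; I trans.

2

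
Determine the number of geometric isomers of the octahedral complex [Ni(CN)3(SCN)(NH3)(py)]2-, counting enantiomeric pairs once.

4

In an octahedral complex each vertex has one trans partner and four cis neighbours.
Systematic placement gives 4 geometric isomers: CN mer (3 arrangements); CN fac (chiral).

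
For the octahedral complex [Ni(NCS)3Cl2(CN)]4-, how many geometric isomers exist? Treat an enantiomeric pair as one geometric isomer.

Working through the distinct placements yields 3 geometric isomers: NCS mer, Cl cis; NCS mer, Cl trans; NCS fac, Cl cis.

3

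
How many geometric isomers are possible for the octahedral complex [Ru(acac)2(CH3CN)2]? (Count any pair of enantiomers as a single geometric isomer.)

2

The six octahedral sites form three mutually perpendicular trans pairs.
Each acac is bidentate and must span two cis positions.
The distinct arrangements are (2 in all): CH3CN trans; CH3CN cis (chiral).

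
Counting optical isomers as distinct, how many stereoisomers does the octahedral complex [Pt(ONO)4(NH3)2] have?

An octahedron has six vertices in three trans pairs; every non-trans pair is cis.
There are 2 geometric isomers: NH3 trans; NH3 cis.
Each arrangement has an internal mirror plane or centre of symmetry, so none is chiral.

2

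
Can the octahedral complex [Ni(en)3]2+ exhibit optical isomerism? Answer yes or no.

yes

In an octahedral complex each vertex has one trans partner and four cis neighbours.
Each en is bidentate and must span two cis positions.
Only one geometric arrangement is possible; it has no improper symmetry element, so it exists as a pair of enantiomers (2 stereoisomers).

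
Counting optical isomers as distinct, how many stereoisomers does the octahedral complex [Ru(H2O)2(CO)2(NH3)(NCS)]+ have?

8

Systematic placement gives 6 geometric isomers: H2O trans, CO trans; H2O cis, CO trans; H2O cis, CO cis (3 arrangements, 2 chiral); H2O trans, CO cis.
Of these, 2 lack any improper symmetry element and so occur as enantiomeric pairs, giving 6 + 2 = 8 stereoisomers in total.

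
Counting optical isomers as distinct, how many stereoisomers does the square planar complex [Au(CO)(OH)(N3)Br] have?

3

A square has two trans pairs of vertices; adjacent vertices are cis.
Systematic placement gives 3 geometric isomers: (Br/N3 trans, CO/OH trans); (Br/OH trans, CO/N3 trans); (Br/CO trans, N3/OH trans).
Each arrangement has an internal mirror plane or centre of symmetry, so none is chiral.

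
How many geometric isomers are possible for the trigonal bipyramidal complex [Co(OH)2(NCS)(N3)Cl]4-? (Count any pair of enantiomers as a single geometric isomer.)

A trigonal bipyramid has two axial and three equatorial sites, which are chemically inequivalent.
Placing the ligands in turn and identifying arrangements related by rotation or reflection leaves 7 distinct geometric isomers.

7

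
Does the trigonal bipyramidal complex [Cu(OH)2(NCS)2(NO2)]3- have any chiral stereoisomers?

A trigonal bipyramid has two axial and three equatorial sites, which are chemically inequivalent.
Placing the ligands in turn and identifying arrangements related by rotation or reflection leaves 5 distinct geometric isomers.
One of these lacks any improper symmetry element and so occurs as an enantiomeric pair, giving 5 + 1 = 6 stereoisomers in total.

yes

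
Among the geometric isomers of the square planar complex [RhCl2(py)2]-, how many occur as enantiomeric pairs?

Working through the distinct placements yields 2 geometric isomers: Cl cis; Cl trans.
Each arrangement has an internal mirror plane or centre of symmetry, so none is chiral.

0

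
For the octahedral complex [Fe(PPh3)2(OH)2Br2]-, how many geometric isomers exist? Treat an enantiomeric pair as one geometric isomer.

5

In an octahedral complex each vertex has one trans partner and four cis neighbours.
The distinct arrangements are (5 in all): PPh3 trans, OH trans, Br trans; PPh3 cis, OH cis, Br trans; PPh3 trans, OH cis, Br cis; PPh3 cis, OH cis, Br cis (chiral); PPh3 cis, OH trans, Br cis.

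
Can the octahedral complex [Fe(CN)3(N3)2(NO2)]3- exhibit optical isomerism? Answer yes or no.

no

The six octahedral sites form three mutually perpendicular trans pairs.
Working through the distinct placements yields 3 geometric isomers: CN mer, N3 cis; CN mer, N3 trans; CN fac, N3 cis.
Each arrangement has an internal mirror plane or centre of symmetry, so none is chiral.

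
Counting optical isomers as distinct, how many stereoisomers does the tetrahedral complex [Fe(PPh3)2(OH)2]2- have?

Only one geometric arrangement is possible.

1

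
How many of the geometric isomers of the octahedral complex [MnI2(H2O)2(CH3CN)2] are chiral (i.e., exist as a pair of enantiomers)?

Systematic placement gives 5 geometric isomers: I trans, H2O trans, CH3CN trans; I cis, H2O cis, CH3CN trans; I trans, H2O cis, CH3CN cis; I cis, H2O cis, CH3CN cis (chiral); I cis, H2O trans, CH3CN cis.
One of these lacks any improper symmetry element and so occurs as an enantiomeric pair, giving 5 + 1 = 6 stereoisomers in total.

1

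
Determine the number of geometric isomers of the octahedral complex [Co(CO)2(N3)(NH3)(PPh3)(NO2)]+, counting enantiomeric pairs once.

Systematic enumeration (placing each ligand type in turn and discarding arrangements equivalent by rotation or reflection) gives 9 geometric isomers.

9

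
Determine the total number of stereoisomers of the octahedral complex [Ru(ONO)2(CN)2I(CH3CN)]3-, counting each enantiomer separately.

The distinct arrangements are (6 in all): ONO trans, CN cis; ONO cis, CN cis (3 arrangements, 2 chiral); ONO trans, CN trans; ONO cis, CN trans.
Of these, 2 lack any improper symmetry element and so occur as enantiomeric pairs, giving 6 + 2 = 8 stereoisomers in total.

8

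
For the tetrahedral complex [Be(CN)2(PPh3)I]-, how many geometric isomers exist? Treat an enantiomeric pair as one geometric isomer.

All four vertices of a tetrahedron are equivalent and mutually adjacent, so cis/trans isomerism cannot arise.
Only one geometric arrangement is possible.

1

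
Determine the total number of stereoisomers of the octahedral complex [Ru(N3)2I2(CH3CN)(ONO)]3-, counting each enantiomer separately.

In an octahedral complex each vertex has one trans partner and four cis neighbours.
There are 6 geometric isomers: N3 cis, I cis (3 arrangements, 2 chiral); N3 trans, I cis; N3 cis, I trans; N3 trans, I trans.
Of these, 2 lack any improper symmetry element and so occur as enantiomeric pairs, giving 6 + 2 = 8 stereoisomers in total.

8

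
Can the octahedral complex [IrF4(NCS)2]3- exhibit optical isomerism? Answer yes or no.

no

An octahedron has six vertices in three trans pairs; every non-trans pair is cis.
There are 2 geometric isomers: NCS trans; NCS cis.
Each arrangement has an internal mirror plane or centre of symmetry, so none is chiral.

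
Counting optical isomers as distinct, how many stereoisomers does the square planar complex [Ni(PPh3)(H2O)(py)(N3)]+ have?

3

A square has two trans pairs of vertices; adjacent vertices are cis.
Working through the distinct placements yields 3 geometric isomers: (H2O/PPh3 trans, N3/py trans); (H2O/py trans, N3/PPh3 trans); (H2O/N3 trans, PPh3/py trans).
Each arrangement has an internal mirror plane or centre of symmetry, so none is chiral.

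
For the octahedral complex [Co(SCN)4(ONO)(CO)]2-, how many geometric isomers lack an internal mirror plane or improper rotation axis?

An octahedron has six vertices in three trans pairs; every non-trans pair is cis.
Systematic placement gives 2 geometric isomers: ONO and CO mutually trans; ONO and CO mutually cis.
Each arrangement has an internal mirror plane or centre of symmetry, so none is chiral.

0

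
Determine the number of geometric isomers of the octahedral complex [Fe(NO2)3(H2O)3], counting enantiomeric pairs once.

2

An octahedron has six vertices in three trans pairs; every non-trans pair is cis.
Systematic placement gives 2 geometric isomers: NO2 mer; NO2 fac.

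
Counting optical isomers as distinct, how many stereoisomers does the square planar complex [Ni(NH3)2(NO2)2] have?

Systematic placement gives 2 geometric isomers: NH3 cis; NH3 trans.
Each arrangement has an internal mirror plane or centre of symmetry, so none is chiral.

2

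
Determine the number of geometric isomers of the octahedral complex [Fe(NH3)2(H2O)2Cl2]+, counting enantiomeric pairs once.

5

Systematic placement gives 5 geometric isomers: NH3 trans, H2O trans, Cl trans; NH3 cis, H2O cis, Cl trans; NH3 trans, H2O cis, Cl cis; NH3 cis, H2O cis, Cl cis (chiral); NH3 cis, H2O trans, Cl cis.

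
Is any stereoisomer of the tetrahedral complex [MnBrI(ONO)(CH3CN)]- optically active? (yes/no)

yes

All four vertices of a tetrahedron are equivalent and mutually adjacent, so cis/trans isomerism cannot arise.
Only one geometric arrangement is possible; it has no improper symmetry element, so it exists as a pair of enantiomers (2 stereoisomers).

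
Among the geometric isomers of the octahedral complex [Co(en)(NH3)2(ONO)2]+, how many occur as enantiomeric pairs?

An octahedron has six vertices in three trans pairs; every non-trans pair is cis.
Each en is bidentate and must span two cis positions.
Systematic placement gives 3 geometric isomers: NH3 trans, ONO cis; NH3 cis, ONO cis (chiral); NH3 cis, ONO trans.
One of these lacks any improper symmetry element and so occurs as an enantiomeric pair, giving 3 + 1 = 4 stereoisomers in total.

1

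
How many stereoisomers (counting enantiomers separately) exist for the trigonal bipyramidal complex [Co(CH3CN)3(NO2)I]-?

There are 4 geometric isomers: NO2 equatorial, I equatorial; NO2 equatorial, I axial; NO2 axial, I equatorial; NO2 axial, I axial.
Each arrangement has an internal mirror plane or centre of symmetry, so none is chiral.

4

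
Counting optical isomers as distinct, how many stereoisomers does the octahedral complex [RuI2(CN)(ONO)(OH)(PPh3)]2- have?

15

The six octahedral sites form three mutually perpendicular trans pairs.
Systematic enumeration (placing each ligand type in turn and discarding arrangements equivalent by rotation or reflection) gives 9 geometric isomers.
Of these, 6 lack any improper symmetry element and so occur as enantiomeric pairs, giving 9 + 6 = 15 stereoisomers in total.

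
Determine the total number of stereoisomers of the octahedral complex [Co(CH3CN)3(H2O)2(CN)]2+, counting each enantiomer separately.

An octahedron has six vertices in three trans pairs; every non-trans pair is cis.
There are 3 geometric isomers: CH3CN mer, H2O trans; CH3CN mer, H2O cis; CH3CN fac, H2O cis.
Each arrangement has an internal mirror plane or centre of symmetry, so none is chiral.

3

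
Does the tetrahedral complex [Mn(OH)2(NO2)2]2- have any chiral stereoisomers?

Only one geometric arrangement is possible.

no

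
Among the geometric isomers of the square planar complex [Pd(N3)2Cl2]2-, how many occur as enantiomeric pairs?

A square has two trans pairs of vertices; adjacent vertices are cis.
Systematic placement gives 2 geometric isomers: N3 cis; N3 trans.
Each arrangement has an internal mirror plane or centre of symmetry, so none is chiral.

0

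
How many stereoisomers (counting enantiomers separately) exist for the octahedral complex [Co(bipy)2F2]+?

3

The six octahedral sites form three mutually perpendicular trans pairs.
Each bipy is bidentate and must span two cis positions.
Systematic placement gives 2 geometric isomers: F trans; F cis (chiral).
One of these lacks any improper symmetry element and so occurs as an enantiomeric pair, giving 2 + 1 = 3 stereoisomers in total.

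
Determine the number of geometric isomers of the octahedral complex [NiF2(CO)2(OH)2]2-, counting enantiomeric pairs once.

In an octahedral complex each vertex has one trans partner and four cis neighbours.
Working through the distinct placements yields 5 geometric isomers: F trans, CO trans, OH trans; F cis, CO trans, OH cis; F cis, CO cis, OH trans; F cis, CO cis, OH cis (chiral); F trans, CO cis, OH cis.

5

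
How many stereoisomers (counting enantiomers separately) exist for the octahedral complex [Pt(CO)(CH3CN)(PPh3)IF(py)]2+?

30

An octahedron has six vertices in three trans pairs; every non-trans pair is cis.
Exhaustive case analysis gives 15 geometric isomers.
Of these, 15 lack any improper symmetry element and so occur as enantiomeric pairs, giving 15 + 15 = 30 stereoisomers in total.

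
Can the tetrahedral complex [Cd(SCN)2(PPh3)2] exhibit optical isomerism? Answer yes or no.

In a tetrahedral complex all four positions are equivalent and every pair of ligands is adjacent — there is no cis/trans distinction.
Only one geometric arrangement is possible.

no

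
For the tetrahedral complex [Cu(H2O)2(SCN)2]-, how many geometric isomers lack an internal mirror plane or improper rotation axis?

0

All four vertices of a tetrahedron are equivalent and mutually adjacent, so cis/trans isomerism cannot arise.
Only one geometric arrangement is possible.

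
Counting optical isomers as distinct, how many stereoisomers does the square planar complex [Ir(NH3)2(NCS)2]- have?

2

In a square planar complex each vertex has one trans partner and two cis neighbours.
Working through the distinct placements yields 2 geometric isomers: NH3 cis; NH3 trans.
Each arrangement has an internal mirror plane or centre of symmetry, so none is chiral.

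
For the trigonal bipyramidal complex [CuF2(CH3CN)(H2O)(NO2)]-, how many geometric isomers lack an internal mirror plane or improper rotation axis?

In a trigonal bipyramid the two axial positions differ from the three equatorial ones.
Placing the ligands in turn and identifying arrangements related by rotation or reflection leaves 7 distinct geometric isomers.
Of these, 3 lack any improper symmetry element and so occur as enantiomeric pairs, giving 7 + 3 = 10 stereoisomers in total.

3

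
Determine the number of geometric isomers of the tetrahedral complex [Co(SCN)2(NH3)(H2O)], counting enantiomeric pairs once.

1

Only one geometric arrangement is possible.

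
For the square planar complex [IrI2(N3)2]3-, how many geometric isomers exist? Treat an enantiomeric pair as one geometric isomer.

2

Working through the distinct placements yields 2 geometric isomers: I cis; I trans.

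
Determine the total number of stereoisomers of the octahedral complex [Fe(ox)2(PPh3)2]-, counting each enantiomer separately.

The six octahedral sites form three mutually perpendicular trans pairs.
Each ox is bidentate and must span two cis positions.
There are 2 geometric isomers: PPh3 trans; PPh3 cis (chiral).
One of these lacks any improper symmetry element and so occurs as an enantiomeric pair, giving 2 + 1 = 3 stereoisomers in total.

3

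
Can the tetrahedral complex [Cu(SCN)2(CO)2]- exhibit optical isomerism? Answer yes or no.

no

Only one geometric arrangement is possible.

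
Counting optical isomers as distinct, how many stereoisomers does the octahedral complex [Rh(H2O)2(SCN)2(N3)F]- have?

The distinct arrangements are (6 in all): H2O cis, SCN trans; H2O cis, SCN cis (3 arrangements, 2 chiral); H2O trans, SCN trans; H2O trans, SCN cis.
Of these, 2 lack any improper symmetry element and so occur as enantiomeric pairs, giving 6 + 2 = 8 stereoisomers in total.

8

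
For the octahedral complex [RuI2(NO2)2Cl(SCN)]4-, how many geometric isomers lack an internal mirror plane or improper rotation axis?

2

In an octahedral complex each vertex has one trans partner and four cis neighbours.
Working through the distinct placements yields 6 geometric isomers: I cis, NO2 cis (3 arrangements, 2 chiral); I cis, NO2 trans; I trans, NO2 cis; I trans, NO2 trans.
Of these, 2 lack any improper symmetry element and so occur as enantiomeric pairs, giving 6 + 2 = 8 stereoisomers in total.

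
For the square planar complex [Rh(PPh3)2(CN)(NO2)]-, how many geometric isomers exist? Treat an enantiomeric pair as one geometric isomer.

In a square planar complex each vertex has one trans partner and two cis neighbours.
Working through the distinct placements yields 2 geometric isomers: PPh3 cis; PPh3 trans.

2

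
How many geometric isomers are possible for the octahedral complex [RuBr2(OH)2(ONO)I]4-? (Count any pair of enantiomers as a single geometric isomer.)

In an octahedral complex each vertex has one trans partner and four cis neighbours.
Working through the distinct placements yields 6 geometric isomers: Br trans, OH cis; Br trans, OH trans; Br cis, OH cis (3 arrangements, 2 chiral); Br cis, OH trans.

6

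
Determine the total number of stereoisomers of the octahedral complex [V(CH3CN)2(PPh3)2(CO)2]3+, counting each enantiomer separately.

The six octahedral sites form three mutually perpendicular trans pairs.
There are 5 geometric isomers: CH3CN trans, PPh3 trans, CO trans; CH3CN trans, PPh3 cis, CO cis; CH3CN cis, PPh3 trans, CO cis; CH3CN cis, PPh3 cis, CO cis (chiral); CH3CN cis, PPh3 cis, CO trans.
One of these lacks any improper symmetry element and so occurs as an enantiomeric pair, giving 5 + 1 = 6 stereoisomers in total.

6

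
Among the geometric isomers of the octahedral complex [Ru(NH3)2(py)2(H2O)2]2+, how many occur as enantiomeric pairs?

1

The distinct arrangements are (5 in all): NH3 trans, py trans, H2O trans; NH3 cis, py cis, H2O trans; NH3 cis, py trans, H2O cis; NH3 cis, py cis, H2O cis (chiral); NH3 trans, py cis, H2O cis.
One of these lacks any improper symmetry element and so occurs as an enantiomeric pair, giving 5 + 1 = 6 stereoisomers in total.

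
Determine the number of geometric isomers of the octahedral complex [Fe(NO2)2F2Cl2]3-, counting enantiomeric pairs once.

5

Working through the distinct placements yields 5 geometric isomers: NO2 trans, F trans, Cl trans; NO2 cis, F cis, Cl trans; NO2 trans, F cis, Cl cis; NO2 cis, F cis, Cl cis (chiral); NO2 cis, F trans, Cl cis.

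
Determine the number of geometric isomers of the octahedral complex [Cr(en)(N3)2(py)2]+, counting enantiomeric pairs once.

3

In an octahedral complex each vertex has one trans partner and four cis neighbours.
Each en is bidentate and must span two cis positions.
The distinct arrangements are (3 in all): N3 trans, py cis; N3 cis, py trans; N3 cis, py cis (chiral).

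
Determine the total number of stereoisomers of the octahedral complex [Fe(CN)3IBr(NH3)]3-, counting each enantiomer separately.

5

There are 4 geometric isomers: CN mer (3 arrangements); CN fac (chiral).
One of these lacks any improper symmetry element and so occurs as an enantiomeric pair, giving 4 + 1 = 5 stereoisomers in total.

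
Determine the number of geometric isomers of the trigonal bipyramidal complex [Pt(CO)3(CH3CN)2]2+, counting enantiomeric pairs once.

A trigonal bipyramid has two axial and three equatorial sites, which are chemically inequivalent.
Systematic placement gives 3 geometric isomers: CH3CN both axial; CH3CN one axial, one equatorial; CH3CN both equatorial.

3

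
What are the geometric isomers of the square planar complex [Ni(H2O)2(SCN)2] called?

cis and trans

A square has two trans pairs of vertices; adjacent vertices are cis.
Systematic placement gives 2 geometric isomers: H2O cis; H2O trans.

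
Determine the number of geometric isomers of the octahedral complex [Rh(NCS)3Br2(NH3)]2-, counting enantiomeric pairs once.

An octahedron has six vertices in three trans pairs; every non-trans pair is cis.
There are 3 geometric isomers: NCS mer, Br trans; NCS fac, Br cis; NCS mer, Br cis.

3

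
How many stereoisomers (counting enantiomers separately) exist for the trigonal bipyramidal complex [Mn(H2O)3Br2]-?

3

In a trigonal bipyramid the two axial positions differ from the three equatorial ones.
Working through the distinct placements yields 3 geometric isomers: Br both axial; Br one axial, one equatorial; Br both equatorial.
Each arrangement has an internal mirror plane or centre of symmetry, so none is chiral.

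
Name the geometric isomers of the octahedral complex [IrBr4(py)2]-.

cis and trans

In an octahedral complex each vertex has one trans partner and four cis neighbours.
Systematic placement gives 2 geometric isomers: py trans; py cis.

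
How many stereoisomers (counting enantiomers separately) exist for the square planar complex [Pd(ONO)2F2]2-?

2

Working through the distinct placements yields 2 geometric isomers: ONO cis; ONO trans.
Each arrangement has an internal mirror plane or centre of symmetry, so none is chiral.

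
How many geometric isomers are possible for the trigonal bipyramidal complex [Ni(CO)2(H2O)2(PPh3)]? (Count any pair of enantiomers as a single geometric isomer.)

5

Exhaustive case analysis gives 5 geometric isomers.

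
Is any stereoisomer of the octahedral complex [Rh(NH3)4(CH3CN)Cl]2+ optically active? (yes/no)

no

The six octahedral sites form three mutually perpendicular trans pairs.
There are 2 geometric isomers: CH3CN and Cl mutually trans; CH3CN and Cl mutually cis.
Each arrangement has an internal mirror plane or centre of symmetry, so none is chiral.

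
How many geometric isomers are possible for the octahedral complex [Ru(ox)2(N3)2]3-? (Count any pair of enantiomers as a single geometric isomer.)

2

Each ox is bidentate and must span two cis positions.
Systematic placement gives 2 geometric isomers: N3 trans; N3 cis (chiral).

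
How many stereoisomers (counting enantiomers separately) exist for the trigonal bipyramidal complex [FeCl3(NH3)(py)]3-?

A trigonal bipyramid has two axial and three equatorial sites, which are chemically inequivalent.
Working through the distinct placements yields 4 geometric isomers: NH3 equatorial, py equatorial; NH3 axial, py equatorial; NH3 equatorial, py axial; NH3 axial, py axial.
Each arrangement has an internal mirror plane or centre of symmetry, so none is chiral.

4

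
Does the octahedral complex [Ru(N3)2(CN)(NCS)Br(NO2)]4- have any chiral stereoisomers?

yes

In an octahedral complex each vertex has one trans partner and four cis neighbours.
Placing the ligands in turn and identifying arrangements related by rotation or reflection leaves 9 distinct geometric isomers.
Of these, 6 lack any improper symmetry element and so occur as enantiomeric pairs, giving 9 + 6 = 15 stereoisomers in total.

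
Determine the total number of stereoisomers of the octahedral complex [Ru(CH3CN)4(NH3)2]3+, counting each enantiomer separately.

An octahedron has six vertices in three trans pairs; every non-trans pair is cis.
There are 2 geometric isomers: NH3 trans; NH3 cis.
Each arrangement has an internal mirror plane or centre of symmetry, so none is chiral.

2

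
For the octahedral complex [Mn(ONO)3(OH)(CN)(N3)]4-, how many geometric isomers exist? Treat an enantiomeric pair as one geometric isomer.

In an octahedral complex each vertex has one trans partner and four cis neighbours.
Working through the distinct placements yields 4 geometric isomers: ONO mer (3 arrangements); ONO fac (chiral).

4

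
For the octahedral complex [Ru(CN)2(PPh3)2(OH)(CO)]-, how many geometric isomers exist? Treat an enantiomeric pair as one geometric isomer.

6

In an octahedral complex each vertex has one trans partner and four cis neighbours.
The distinct arrangements are (6 in all): CN trans, PPh3 trans; CN trans, PPh3 cis; CN cis, PPh3 trans; CN cis, PPh3 cis (3 arrangements, 2 chiral).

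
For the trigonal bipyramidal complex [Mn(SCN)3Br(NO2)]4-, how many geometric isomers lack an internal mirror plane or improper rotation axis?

0

The distinct arrangements are (4 in all): Br axial, NO2 axial; Br axial, NO2 equatorial; Br equatorial, NO2 axial; Br equatorial, NO2 equatorial.
Each arrangement has an internal mirror plane or centre of symmetry, so none is chiral.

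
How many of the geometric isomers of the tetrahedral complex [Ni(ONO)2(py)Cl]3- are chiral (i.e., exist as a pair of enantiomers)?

0

All four vertices of a tetrahedron are equivalent and mutually adjacent, so cis/trans isomerism cannot arise.
Only one geometric arrangement is possible.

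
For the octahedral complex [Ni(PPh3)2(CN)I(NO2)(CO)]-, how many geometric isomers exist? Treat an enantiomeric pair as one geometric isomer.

In an octahedral complex each vertex has one trans partner and four cis neighbours.
Systematic enumeration (placing each ligand type in turn and discarding arrangements equivalent by rotation or reflection) gives 9 geometric isomers.

9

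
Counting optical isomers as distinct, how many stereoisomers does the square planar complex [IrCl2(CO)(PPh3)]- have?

A square has two trans pairs of vertices; adjacent vertices are cis.
The distinct arrangements are (2 in all): Cl cis; Cl trans.
Each arrangement has an internal mirror plane or centre of symmetry, so none is chiral.

2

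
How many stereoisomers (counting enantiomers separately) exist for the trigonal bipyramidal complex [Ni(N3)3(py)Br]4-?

4

A trigonal bipyramid has two axial and three equatorial sites, which are chemically inequivalent.
There are 4 geometric isomers: py equatorial, Br axial; py axial, Br axial; py equatorial, Br equatorial; py axial, Br equatorial.
Each arrangement has an internal mirror plane or centre of symmetry, so none is chiral.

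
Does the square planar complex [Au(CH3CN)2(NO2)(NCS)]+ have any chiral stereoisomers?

no

In a square planar complex each vertex has one trans partner and two cis neighbours.
Systematic placement gives 2 geometric isomers: CH3CN cis; CH3CN trans.
Each arrangement has an internal mirror plane or centre of symmetry, so none is chiral.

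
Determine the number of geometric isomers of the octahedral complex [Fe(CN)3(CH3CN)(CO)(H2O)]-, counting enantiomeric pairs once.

4

An octahedron has six vertices in three trans pairs; every non-trans pair is cis.
Working through the distinct placements yields 4 geometric isomers: CN mer (3 arrangements); CN fac (chiral).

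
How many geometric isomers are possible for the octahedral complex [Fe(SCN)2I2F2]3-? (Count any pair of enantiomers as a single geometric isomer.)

There are 5 geometric isomers: SCN trans, I trans, F trans; SCN cis, I cis, F trans; SCN trans, I cis, F cis; SCN cis, I cis, F cis (chiral); SCN cis, I trans, F cis.

5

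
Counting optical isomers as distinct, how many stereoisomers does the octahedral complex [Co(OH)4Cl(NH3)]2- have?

Systematic placement gives 2 geometric isomers: Cl and NH3 mutually trans; Cl and NH3 mutually cis.
Each arrangement has an internal mirror plane or centre of symmetry, so none is chiral.

2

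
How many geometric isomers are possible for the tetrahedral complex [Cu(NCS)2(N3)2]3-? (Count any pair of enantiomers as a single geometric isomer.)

Only one geometric arrangement is possible.

1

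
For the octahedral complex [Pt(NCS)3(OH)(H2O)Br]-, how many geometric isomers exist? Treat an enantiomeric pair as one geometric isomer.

In an octahedral complex each vertex has one trans partner and four cis neighbours.
There are 4 geometric isomers: NCS mer (3 arrangements); NCS fac (chiral).

4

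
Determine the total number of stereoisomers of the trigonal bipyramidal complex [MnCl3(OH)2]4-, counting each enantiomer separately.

3

A trigonal bipyramid has two axial and three equatorial sites, which are chemically inequivalent.
Systematic placement gives 3 geometric isomers: OH both equatorial; OH one axial, one equatorial; OH both axial.
Each arrangement has an internal mirror plane or centre of symmetry, so none is chiral.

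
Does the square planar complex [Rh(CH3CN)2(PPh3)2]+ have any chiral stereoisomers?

no

There are 2 geometric isomers: CH3CN cis; CH3CN trans.
Each arrangement has an internal mirror plane or centre of symmetry, so none is chiral.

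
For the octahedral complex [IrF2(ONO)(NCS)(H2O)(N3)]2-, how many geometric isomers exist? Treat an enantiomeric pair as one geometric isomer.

9

In an octahedral complex each vertex has one trans partner and four cis neighbours.
Exhaustive case analysis gives 9 geometric isomers.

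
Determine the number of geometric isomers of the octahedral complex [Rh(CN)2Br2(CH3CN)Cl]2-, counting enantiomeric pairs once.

6

An octahedron has six vertices in three trans pairs; every non-trans pair is cis.
There are 6 geometric isomers: CN cis, Br trans; CN trans, Br trans; CN cis, Br cis (3 arrangements, 2 chiral); CN trans, Br cis.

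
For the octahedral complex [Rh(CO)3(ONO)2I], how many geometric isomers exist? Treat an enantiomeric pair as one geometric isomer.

Systematic placement gives 3 geometric isomers: CO mer, ONO trans; CO mer, ONO cis; CO fac, ONO cis.

3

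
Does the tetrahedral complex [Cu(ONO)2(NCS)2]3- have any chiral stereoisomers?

All four vertices of a tetrahedron are equivalent and mutually adjacent, so cis/trans isomerism cannot arise.
Only one geometric arrangement is possible.

no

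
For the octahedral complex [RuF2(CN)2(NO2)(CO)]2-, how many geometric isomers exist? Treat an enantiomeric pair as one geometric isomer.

6

An octahedron has six vertices in three trans pairs; every non-trans pair is cis.
There are 6 geometric isomers: F cis, CN trans; F trans, CN trans; F cis, CN cis (3 arrangements, 2 chiral); F trans, CN cis.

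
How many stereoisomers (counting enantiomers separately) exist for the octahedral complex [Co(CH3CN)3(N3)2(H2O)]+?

3

An octahedron has six vertices in three trans pairs; every non-trans pair is cis.
Working through the distinct placements yields 3 geometric isomers: CH3CN mer, N3 trans; CH3CN mer, N3 cis; CH3CN fac, N3 cis.
Each arrangement has an internal mirror plane or centre of symmetry, so none is chiral.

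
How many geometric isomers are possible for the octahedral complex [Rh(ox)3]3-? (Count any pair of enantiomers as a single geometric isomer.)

1

Each ox is bidentate and must span two cis positions.
Only one geometric arrangement is possible; it has no improper symmetry element, so it exists as a pair of enantiomers (2 stereoisomers).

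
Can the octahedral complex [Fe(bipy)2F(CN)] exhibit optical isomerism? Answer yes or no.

Each bipy is bidentate and must span two cis positions.
The distinct arrangements are (2 in all): F and CN mutually trans; F and CN mutually cis (chiral).
One of these lacks any improper symmetry element and so occurs as an enantiomeric pair, giving 2 + 1 = 3 stereoisomers in total.

yes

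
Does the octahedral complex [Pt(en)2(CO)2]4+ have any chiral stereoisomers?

In an octahedral complex each vertex has one trans partner and four cis neighbours.
Each en is bidentate and must span two cis positions.
Systematic placement gives 2 geometric isomers: CO trans; CO cis (chiral).
One of these lacks any improper symmetry element and so occurs as an enantiomeric pair, giving 2 + 1 = 3 stereoisomers in total.

yes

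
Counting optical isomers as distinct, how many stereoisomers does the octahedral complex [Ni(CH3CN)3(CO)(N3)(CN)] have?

The six octahedral sites form three mutually perpendicular trans pairs.
The distinct arrangements are (4 in all): CH3CN mer (3 arrangements); CH3CN fac (chiral).
One of these lacks any improper symmetry element and so occurs as an enantiomeric pair, giving 4 + 1 = 5 stereoisomers in total.

5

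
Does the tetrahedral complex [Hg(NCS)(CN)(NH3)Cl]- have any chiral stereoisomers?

yes

In a tetrahedral complex all four positions are equivalent and every pair of ligands is adjacent — there is no cis/trans distinction.
Only one geometric arrangement is possible; it has no improper symmetry element, so it exists as a pair of enantiomers (2 stereoisomers).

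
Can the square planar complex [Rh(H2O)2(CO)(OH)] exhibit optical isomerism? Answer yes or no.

no

Systematic placement gives 2 geometric isomers: H2O cis; H2O trans.
Each arrangement has an internal mirror plane or centre of symmetry, so none is chiral.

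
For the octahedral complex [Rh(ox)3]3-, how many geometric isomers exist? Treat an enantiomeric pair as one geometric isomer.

In an octahedral complex each vertex has one trans partner and four cis neighbours.
Each ox is bidentate and must span two cis positions.
Only one geometric arrangement is possible; it has no improper symmetry element, so it exists as a pair of enantiomers (2 stereoisomers).

1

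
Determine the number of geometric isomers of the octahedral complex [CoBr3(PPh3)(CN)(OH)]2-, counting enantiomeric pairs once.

An octahedron has six vertices in three trans pairs; every non-trans pair is cis.
The distinct arrangements are (4 in all): Br mer (3 arrangements); Br fac (chiral).

4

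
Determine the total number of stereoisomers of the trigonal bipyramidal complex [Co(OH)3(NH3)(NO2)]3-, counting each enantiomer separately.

In a trigonal bipyramid the two axial positions differ from the three equatorial ones.
The distinct arrangements are (4 in all): NH3 axial, NO2 axial; NH3 axial, NO2 equatorial; NH3 equatorial, NO2 axial; NH3 equatorial, NO2 equatorial.
Each arrangement has an internal mirror plane or centre of symmetry, so none is chiral.

4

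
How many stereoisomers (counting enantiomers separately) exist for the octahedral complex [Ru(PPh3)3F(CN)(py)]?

Systematic placement gives 4 geometric isomers: PPh3 mer (3 arrangements); PPh3 fac (chiral).
One of these lacks any improper symmetry element and so occurs as an enantiomeric pair, giving 4 + 1 = 5 stereoisomers in total.

5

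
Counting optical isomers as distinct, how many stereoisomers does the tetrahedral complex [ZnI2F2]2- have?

1

In a tetrahedral complex all four positions are equivalent and every pair of ligands is adjacent — there is no cis/trans distinction.
Only one geometric arrangement is possible.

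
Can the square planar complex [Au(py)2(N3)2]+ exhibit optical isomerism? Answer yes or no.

no

In a square planar complex each vertex has one trans partner and two cis neighbours.
Working through the distinct placements yields 2 geometric isomers: py cis; py trans.
Each arrangement has an internal mirror plane or centre of symmetry, so none is chiral.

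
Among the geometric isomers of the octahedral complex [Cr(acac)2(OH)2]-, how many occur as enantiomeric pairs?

1

In an octahedral complex each vertex has one trans partner and four cis neighbours.
Each acac is bidentate and must span two cis positions.
There are 2 geometric isomers: OH trans; OH cis (chiral).
One of these lacks any improper symmetry element and so occurs as an enantiomeric pair, giving 2 + 1 = 3 stereoisomers in total.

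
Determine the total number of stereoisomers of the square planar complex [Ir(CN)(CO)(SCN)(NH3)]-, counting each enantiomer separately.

In a square planar complex each vertex has one trans partner and two cis neighbours.
Systematic placement gives 3 geometric isomers: (CN/NH3 trans, CO/SCN trans); (CN/SCN trans, CO/NH3 trans); (CN/CO trans, NH3/SCN trans).
Each arrangement has an internal mirror plane or centre of symmetry, so none is chiral.

3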